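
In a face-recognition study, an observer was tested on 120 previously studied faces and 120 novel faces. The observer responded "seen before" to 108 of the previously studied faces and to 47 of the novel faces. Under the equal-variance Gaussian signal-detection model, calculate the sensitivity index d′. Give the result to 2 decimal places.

d′ = 1.56

H = 108/120 = 0.9000
FA = 47/120 = 0.3917
Φ⁻¹(H) = Φ⁻¹(0.9000) = 1.2816
Φ⁻¹(FA) = Φ⁻¹(0.3917) = -0.2749
d' = z(H) − z(FA) = 1.2816 − (-0.2749) = 1.5565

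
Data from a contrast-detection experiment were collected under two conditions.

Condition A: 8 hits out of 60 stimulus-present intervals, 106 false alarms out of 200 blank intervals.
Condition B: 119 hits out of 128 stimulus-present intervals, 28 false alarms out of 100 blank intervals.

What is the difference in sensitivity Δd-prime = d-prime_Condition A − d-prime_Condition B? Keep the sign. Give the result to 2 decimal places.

Δd-prime = -3.24

Condition A: z(0.1333) = -1.111, z(0.5300) = 0.075, d' = -1.186
Condition B: z(0.9297) = 1.474, z(0.2800) = -0.583, d' = 2.057
Δd' = d'_Condition A − d'_Condition B = -1.186 − 2.057 = -3.243
Condition B has the higher sensitivity.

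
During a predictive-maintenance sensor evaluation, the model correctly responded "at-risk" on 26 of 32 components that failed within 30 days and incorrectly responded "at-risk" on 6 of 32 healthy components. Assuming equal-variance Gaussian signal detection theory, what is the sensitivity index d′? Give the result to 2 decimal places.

H = 26/32 = 0.8125
FA = 6/32 = 0.1875
z(0.8125) = 0.887, z(0.1875) = -0.887
d' = z(H) − z(FA) = 0.887 − (-0.887) = 1.774

d′ = 1.77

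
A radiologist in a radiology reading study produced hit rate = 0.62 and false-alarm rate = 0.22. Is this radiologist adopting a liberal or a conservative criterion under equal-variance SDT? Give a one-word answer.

z(H) = 0.305, z(FA) = -0.772
c = −½·(z(H) + z(FA)) = 0.2335
c > 0 → conservative criterion (biased toward responding “no”).

conservative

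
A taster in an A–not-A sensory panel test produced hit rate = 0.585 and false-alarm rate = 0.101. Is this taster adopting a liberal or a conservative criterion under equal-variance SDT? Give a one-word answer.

conservative

z(H) = 0.215, z(FA) = -1.276
c = −½·(z(H) + z(FA)) = 0.5305
c > 0 → conservative criterion (biased toward responding “no”).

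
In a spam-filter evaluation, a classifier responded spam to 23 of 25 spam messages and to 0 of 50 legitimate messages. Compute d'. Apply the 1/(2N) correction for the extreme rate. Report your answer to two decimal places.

The false-alarm rate is 0/50 = 0, so apply the 1/(2N) correction: FA → 1/(2·50) = 0.01000.
z(H) = z(0.92000) = 1.405
z(FA) = z(0.01000) = -2.326
d' = 1.405 − (-2.326) = 3.731

d' = 3.73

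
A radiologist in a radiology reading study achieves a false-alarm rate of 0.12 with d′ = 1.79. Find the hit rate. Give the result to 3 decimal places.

hit rate = 0.731

z(false-alarm rate) = z(0.12) = -1.1750
z(H) = z(FA) + d' = -1.1750 + 1.79 = 0.6150
hit rate = Φ(0.6150) = 0.7307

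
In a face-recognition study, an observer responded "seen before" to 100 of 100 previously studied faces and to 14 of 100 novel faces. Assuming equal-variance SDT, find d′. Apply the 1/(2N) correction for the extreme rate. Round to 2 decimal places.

The hit rate is 100/100 = 1, so apply the 1/(2N) correction: H → 1 − 1/(2·100) = 0.99500.
z(H) = z(0.99500) = 2.576
z(FA) = z(0.14000) = -1.080
d' = 2.576 − (-1.080) = 3.656

d′ = 3.66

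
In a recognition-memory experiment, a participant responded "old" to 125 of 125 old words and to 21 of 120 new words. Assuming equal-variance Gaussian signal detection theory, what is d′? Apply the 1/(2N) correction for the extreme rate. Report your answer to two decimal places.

d′ = 3.59

The hit rate is 125/125 = 1, so apply the 1/(2N) correction: H → 1 − 1/(2·125) = 0.99600.
z(H) = z(0.99600) = 2.652
z(FA) = z(0.17500) = -0.935
d' = 2.652 − (-0.935) = 3.587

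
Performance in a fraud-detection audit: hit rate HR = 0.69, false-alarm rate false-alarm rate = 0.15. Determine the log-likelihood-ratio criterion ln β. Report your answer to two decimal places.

ln β = 0.41

z(0.69) = 0.496, z(0.15) = -1.036
ln β = −½·[z(H)² − z(FA)²] = −0.5 × (0.246 − 1.073) = 0.4135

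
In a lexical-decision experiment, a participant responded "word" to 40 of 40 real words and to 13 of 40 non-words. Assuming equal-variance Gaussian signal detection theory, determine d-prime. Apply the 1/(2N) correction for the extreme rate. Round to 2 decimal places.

The hit rate is 40/40 = 1, so apply the 1/(2N) correction: H → 1 − 1/(2·40) = 0.98750.
z(H) = z(0.98750) = 2.241
z(FA) = z(0.32500) = -0.454
d' = 2.241 − (-0.454) = 2.695

d-prime = 2.70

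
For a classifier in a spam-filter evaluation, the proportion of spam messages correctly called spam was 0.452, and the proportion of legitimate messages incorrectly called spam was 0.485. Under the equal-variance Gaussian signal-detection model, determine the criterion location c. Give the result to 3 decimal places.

c = 0.079

z(H) = z(0.452) = -0.1206
z(FA) = z(0.485) = -0.0376
c = −½·[z(H) + z(FA)] = −0.5 × (-0.1206 + (-0.0376)) = 0.0791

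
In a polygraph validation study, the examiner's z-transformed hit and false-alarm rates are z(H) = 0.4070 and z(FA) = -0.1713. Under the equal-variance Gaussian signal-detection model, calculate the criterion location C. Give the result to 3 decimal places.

C = -0.118

c = −½·[z(H) + z(FA)] = −½·(0.4070 + (-0.1713)) = -0.11785
c < 0: the examiner has a liberal response bias.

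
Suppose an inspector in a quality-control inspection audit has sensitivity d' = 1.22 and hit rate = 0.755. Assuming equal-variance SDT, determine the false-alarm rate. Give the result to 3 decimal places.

z(hit rate) = z(0.755) = 0.6903
z(FA) = z(H) − d' = 0.6903 − 1.22 = -0.5297
false-alarm rate = Φ(-0.5297) = 0.2982

false-alarm rate = 0.298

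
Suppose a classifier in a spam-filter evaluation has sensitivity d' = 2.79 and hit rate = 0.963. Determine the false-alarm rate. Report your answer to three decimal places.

false-alarm rate = 0.158

z(hit rate) = z(0.963) = 1.7866
z(FA) = z(H) − d' = 1.7866 − 2.79 = -1.0034
false-alarm rate = Φ(-1.0034) = 0.1578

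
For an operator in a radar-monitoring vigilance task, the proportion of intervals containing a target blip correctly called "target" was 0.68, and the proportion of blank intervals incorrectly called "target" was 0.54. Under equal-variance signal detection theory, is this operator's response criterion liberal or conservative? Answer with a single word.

liberal

z(H) = 0.468, z(FA) = 0.100
c = −½·(z(H) + z(FA)) = -0.284
c < 0 → liberal criterion (biased toward responding “yes”).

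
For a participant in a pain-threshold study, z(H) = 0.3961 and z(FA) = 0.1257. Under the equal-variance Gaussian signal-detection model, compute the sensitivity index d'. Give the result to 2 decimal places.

d' = z(H) − z(FA) = 0.3961 − 0.1257 = 0.2704

d' = 0.27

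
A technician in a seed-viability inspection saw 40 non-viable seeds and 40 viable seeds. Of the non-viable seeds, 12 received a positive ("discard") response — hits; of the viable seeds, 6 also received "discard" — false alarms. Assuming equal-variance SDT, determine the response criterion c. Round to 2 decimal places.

c = 0.78

H = 12/40 = 0.3000
FA = 6/40 = 0.1500
Φ⁻¹(H) = Φ⁻¹(0.3000) = -0.524
Φ⁻¹(FA) = Φ⁻¹(0.1500) = -1.036
c = −½·[z(H) + z(FA)] = −0.5 × (-0.524 + (-1.036)) = 0.780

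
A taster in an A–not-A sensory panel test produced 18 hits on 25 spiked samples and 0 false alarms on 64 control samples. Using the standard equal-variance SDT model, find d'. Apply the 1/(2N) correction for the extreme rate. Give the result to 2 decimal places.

The false-alarm rate is 0/64 = 0, so apply the 1/(2N) correction: FA → 1/(2·64) = 0.00781.
z(H) = z(0.72000) = 0.583
z(FA) = z(0.00781) = -2.418
d' = 0.583 − (-2.418) = 3.001

d' = 3.00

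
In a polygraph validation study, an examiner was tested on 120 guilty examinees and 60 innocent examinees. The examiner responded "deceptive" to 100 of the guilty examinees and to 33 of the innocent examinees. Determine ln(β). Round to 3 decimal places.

H = 100/120 = 0.8333
FA = 33/60 = 0.5500
Φ⁻¹(H) = 0.9673
Φ⁻¹(FA) = 0.1257
ln β = −½·[z(H)² − z(FA)²] = −0.5 × (0.9357 − 0.0158) = -0.45995

ln β = -0.460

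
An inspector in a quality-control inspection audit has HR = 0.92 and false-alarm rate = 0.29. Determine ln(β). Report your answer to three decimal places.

ln β = -0.834

Φ⁻¹(H) = 1.4051
Φ⁻¹(FA) = -0.5534
ln β = −½·[z(H)² − z(FA)²] = −0.5 × (1.9743 − 0.3063) = -0.8340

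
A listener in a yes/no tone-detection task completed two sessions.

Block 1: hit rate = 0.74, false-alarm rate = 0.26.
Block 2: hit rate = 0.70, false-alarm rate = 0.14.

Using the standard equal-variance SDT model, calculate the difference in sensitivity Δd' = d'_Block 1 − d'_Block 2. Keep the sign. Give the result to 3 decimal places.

Block 1: z(0.74) = 0.6433, z(0.26) = -0.6433, d' = 1.2866
Block 2: z(0.70) = 0.5244, z(0.14) = -1.0803, d' = 1.6047
Δd' = d'_Block 1 − d'_Block 2 = 1.2866 − 1.6047 = -0.3181
Block 2 has the higher sensitivity.

Δd' = -0.318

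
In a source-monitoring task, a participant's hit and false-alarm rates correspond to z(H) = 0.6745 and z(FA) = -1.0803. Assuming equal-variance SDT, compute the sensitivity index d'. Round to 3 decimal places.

d' = z(H) − z(FA) = 0.6745 − (-1.0803) = 1.7548

d' = 1.755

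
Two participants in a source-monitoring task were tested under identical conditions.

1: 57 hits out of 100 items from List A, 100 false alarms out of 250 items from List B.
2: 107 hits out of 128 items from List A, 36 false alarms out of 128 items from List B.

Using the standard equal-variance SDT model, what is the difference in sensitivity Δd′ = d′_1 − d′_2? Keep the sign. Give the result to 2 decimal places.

1: z(0.5700) = 0.176, z(0.4000) = -0.253, d' = 0.429
2: z(0.8359) = 0.978, z(0.2812) = -0.579, d' = 1.557
Δd' = d'_1 − d'_2 = 0.429 − 1.557 = -1.128
2 has the higher sensitivity.

Δd′ = -1.13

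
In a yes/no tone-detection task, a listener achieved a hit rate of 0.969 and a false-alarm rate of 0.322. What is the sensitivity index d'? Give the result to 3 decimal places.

Φ⁻¹(H) = 1.8663
Φ⁻¹(FA) = -0.4621
d' = z(H) − z(FA) = 1.8663 − (-0.4621) = 2.3284

d' = 2.328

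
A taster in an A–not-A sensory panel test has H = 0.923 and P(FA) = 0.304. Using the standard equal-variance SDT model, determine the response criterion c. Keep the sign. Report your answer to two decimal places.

Φ⁻¹(H) = Φ⁻¹(0.923) = 1.426
Φ⁻¹(FA) = Φ⁻¹(0.304) = -0.513
c = −½·[z(H) + z(FA)] = −0.5 × (1.426 + (-0.513)) = -0.4565

c = -0.46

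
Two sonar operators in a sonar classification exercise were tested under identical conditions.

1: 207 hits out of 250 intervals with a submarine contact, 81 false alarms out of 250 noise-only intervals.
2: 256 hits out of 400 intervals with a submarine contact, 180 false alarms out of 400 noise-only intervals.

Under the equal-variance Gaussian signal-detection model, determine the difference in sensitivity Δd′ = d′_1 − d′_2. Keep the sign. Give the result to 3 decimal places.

1: z(0.8280) = 0.9463, z(0.3240) = -0.4565, d' = 1.4028
2: z(0.6400) = 0.3585, z(0.4500) = -0.1257, d' = 0.4842
Δd' = d'_1 − d'_2 = 1.4028 − 0.4842 = 0.9186
1 has the higher sensitivity.

Δd′ = 0.919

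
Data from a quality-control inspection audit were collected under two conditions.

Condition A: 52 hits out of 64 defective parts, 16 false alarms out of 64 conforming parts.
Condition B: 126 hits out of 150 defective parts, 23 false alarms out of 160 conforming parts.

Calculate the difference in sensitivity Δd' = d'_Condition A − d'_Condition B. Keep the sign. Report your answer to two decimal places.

Δd' = -0.50

Condition A: z(0.8125) = 0.887, z(0.2500) = -0.674, d' = 1.561
Condition B: z(0.8400) = 0.994, z(0.1437) = -1.064, d' = 2.058
Δd' = d'_Condition A − d'_Condition B = 1.561 − 2.058 = -0.497
Condition B has the higher sensitivity.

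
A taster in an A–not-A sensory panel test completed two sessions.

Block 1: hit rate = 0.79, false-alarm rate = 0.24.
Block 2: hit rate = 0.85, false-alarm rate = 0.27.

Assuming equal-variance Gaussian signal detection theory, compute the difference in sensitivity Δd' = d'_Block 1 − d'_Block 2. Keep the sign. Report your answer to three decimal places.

Δd' = -0.137

Block 1: z(0.79) = 0.8064, z(0.24) = -0.7063, d' = 1.5127
Block 2: z(0.85) = 1.0364, z(0.27) = -0.6128, d' = 1.6492
Δd' = d'_Block 1 − d'_Block 2 = 1.5127 − 1.6492 = -0.1365
Block 2 has the higher sensitivity.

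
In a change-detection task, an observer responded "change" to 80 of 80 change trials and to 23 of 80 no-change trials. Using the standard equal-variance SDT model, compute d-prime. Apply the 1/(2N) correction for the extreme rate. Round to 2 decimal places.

The hit rate is 80/80 = 1, so apply the 1/(2N) correction: H → 1 − 1/(2·80) = 0.99375.
z(H) = z(0.99375) = 2.498
z(FA) = z(0.28750) = -0.561
d' = 2.498 − (-0.561) = 3.059

d-prime = 3.06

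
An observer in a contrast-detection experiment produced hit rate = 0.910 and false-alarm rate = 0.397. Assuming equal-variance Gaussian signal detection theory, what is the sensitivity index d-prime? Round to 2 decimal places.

z(0.910) = 1.3408, z(0.397) = -0.2611
d' = z(H) − z(FA) = 1.3408 − (-0.2611) = 1.6019

d-prime = 1.60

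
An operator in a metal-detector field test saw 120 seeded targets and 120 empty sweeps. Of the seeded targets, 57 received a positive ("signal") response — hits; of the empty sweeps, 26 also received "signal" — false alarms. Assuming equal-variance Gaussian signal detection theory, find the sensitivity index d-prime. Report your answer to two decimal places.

d-prime = 0.72

H = 57/120 = 0.4750
FA = 26/120 = 0.2167
z(0.4750) = -0.063, z(0.2167) = -0.783
d' = z(H) − z(FA) = -0.063 − (-0.783) = 0.720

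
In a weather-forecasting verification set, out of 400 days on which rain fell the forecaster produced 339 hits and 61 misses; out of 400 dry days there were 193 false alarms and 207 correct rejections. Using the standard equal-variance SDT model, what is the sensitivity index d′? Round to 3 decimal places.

d′ = 1.070

H = 339/400 = 0.8475
FA = 193/400 = 0.4825
z(0.8475) = 1.0258, z(0.4825) = -0.0439
d' = z(H) − z(FA) = 1.0258 − (-0.0439) = 1.0697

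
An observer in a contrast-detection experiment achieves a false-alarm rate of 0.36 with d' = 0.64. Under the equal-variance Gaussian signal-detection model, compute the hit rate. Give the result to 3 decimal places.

z(false-alarm rate) = z(0.36) = -0.3585
z(H) = z(FA) + d' = -0.3585 + 0.64 = 0.2815
hit rate = Φ(0.2815) = 0.6108

hit rate = 0.611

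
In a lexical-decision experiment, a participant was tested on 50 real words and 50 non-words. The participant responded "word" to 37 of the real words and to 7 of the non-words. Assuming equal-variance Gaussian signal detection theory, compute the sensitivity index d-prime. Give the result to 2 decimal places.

H = 37/50 = 0.7400
FA = 7/50 = 0.1400
z(H) = 0.6433
z(FA) = -1.0803
d' = z(H) − z(FA) = 0.6433 − (-1.0803) = 1.7236

d-prime = 1.72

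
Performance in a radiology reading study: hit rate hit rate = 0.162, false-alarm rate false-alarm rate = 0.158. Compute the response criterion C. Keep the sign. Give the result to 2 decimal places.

C = 0.99

z(H) = z(0.162) = -0.9863
z(FA) = z(0.158) = -1.0027
c = −½·[z(H) + z(FA)] = −0.5 × (-0.9863 + (-1.0027)) = 0.9945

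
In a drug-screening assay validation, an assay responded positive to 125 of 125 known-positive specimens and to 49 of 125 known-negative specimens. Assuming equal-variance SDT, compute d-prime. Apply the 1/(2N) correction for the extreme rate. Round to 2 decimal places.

d-prime = 2.93

The hit rate is 125/125 = 1, so apply the 1/(2N) correction: H → 1 − 1/(2·125) = 0.99600.
z(H) = z(0.99600) = 2.652
z(FA) = z(0.39200) = -0.274
d' = 2.652 − (-0.274) = 2.926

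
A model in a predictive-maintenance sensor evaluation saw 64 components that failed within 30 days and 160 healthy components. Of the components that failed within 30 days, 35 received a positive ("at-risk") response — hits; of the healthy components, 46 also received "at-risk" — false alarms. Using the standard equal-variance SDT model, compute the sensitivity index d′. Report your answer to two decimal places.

d′ = 0.68

H = 35/64 = 0.5469
FA = 46/160 = 0.2875
z(H) = z(0.5469) = 0.1178
z(FA) = z(0.2875) = -0.5607
d' = z(H) − z(FA) = 0.1178 − (-0.5607) = 0.6785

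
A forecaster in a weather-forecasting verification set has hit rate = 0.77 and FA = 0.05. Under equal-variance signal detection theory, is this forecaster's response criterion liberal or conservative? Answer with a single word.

conservative

z(H) = 0.739, z(FA) = -1.645
c = −½·(z(H) + z(FA)) = 0.453
c > 0 → conservative criterion (biased toward responding “no”).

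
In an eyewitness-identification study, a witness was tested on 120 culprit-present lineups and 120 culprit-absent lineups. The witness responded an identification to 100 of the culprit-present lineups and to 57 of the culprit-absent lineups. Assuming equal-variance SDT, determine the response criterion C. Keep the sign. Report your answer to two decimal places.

H = 100/120 = 0.8333
FA = 57/120 = 0.4750
Φ⁻¹(0.8333) = 0.9673, Φ⁻¹(0.4750) = -0.0627
c = −½·[z(H) + z(FA)] = −0.5 × (0.9673 + (-0.0627)) = -0.4523
c < 0: the witness has a liberal response bias.

C = -0.45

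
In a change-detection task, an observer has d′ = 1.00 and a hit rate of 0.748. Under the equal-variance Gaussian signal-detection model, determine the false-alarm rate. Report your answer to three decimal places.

z(hit rate) = z(0.748) = 0.6682
z(FA) = z(H) − d' = 0.6682 − 1.00 = -0.3318
false-alarm rate = Φ(-0.3318) = 0.3700

false-alarm rate = 0.370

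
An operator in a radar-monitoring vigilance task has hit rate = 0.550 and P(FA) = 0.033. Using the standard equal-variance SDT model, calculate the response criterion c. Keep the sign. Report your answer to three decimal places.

z(H) = 0.1257
z(FA) = -1.8384
c = −½·[z(H) + z(FA)] = −0.5 × (0.1257 + (-1.8384)) = 0.85635

c = 0.856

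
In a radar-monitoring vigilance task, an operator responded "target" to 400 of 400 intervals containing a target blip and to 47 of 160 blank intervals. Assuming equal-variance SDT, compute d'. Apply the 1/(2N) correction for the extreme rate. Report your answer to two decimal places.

d' = 3.57

The hit rate is 400/400 = 1, so apply the 1/(2N) correction: H → 1 − 1/(2·400) = 0.99875.
z(H) = z(0.99875) = 3.023
z(FA) = z(0.29375) = -0.542
d' = 3.023 − (-0.542) = 3.565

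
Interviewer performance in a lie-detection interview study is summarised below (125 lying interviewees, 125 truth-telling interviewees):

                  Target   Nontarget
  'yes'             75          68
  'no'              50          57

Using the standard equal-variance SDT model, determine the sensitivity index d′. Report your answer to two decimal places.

H = 75/125 = 0.6000
FA = 68/125 = 0.5440
Φ⁻¹(H) = Φ⁻¹(0.6000) = 0.2533
Φ⁻¹(FA) = Φ⁻¹(0.5440) = 0.1105
d' = z(H) − z(FA) = 0.2533 − 0.1105 = 0.1428

d′ = 0.14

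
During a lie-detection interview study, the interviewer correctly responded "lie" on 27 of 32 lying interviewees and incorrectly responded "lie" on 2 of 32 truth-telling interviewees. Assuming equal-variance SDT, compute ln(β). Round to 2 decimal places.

H = 27/32 = 0.8438
FA = 2/32 = 0.0625
z(H) = z(0.8438) = 1.010
z(FA) = z(0.0625) = -1.534
ln β = −½·[z(H)² − z(FA)²] = −0.5 × (1.020 − 2.353) = 0.6665

ln β = 0.67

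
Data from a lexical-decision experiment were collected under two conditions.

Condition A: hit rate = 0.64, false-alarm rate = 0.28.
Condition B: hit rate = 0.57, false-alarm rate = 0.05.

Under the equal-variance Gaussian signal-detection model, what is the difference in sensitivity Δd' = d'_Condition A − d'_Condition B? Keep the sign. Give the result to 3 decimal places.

Δd' = -0.880

Condition A: z(0.64) = 0.3585, z(0.28) = -0.5828, d' = 0.9413
Condition B: z(0.57) = 0.1764, z(0.05) = -1.6449, d' = 1.8213
Δd' = d'_Condition A − d'_Condition B = 0.9413 − 1.8213 = -0.8800
Condition B has the higher sensitivity.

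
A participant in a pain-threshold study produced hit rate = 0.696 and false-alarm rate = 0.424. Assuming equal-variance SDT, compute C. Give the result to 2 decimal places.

C = -0.16

z(H) = z(0.696) = 0.513
z(FA) = z(0.424) = -0.192
c = −½·[z(H) + z(FA)] = −0.5 × (0.513 + (-0.192)) = -0.1605
c < 0: the participant has a liberal response bias.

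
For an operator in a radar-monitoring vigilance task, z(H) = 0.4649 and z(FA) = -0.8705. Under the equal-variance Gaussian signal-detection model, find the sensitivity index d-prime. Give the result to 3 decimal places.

d' = z(H) − z(FA) = 0.4649 − (-0.8705) = 1.3354

d-prime = 1.335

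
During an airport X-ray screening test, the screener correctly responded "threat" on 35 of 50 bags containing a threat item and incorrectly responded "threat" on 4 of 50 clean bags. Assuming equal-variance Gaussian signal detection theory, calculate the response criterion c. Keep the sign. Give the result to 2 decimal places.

H = 35/50 = 0.7000
FA = 4/50 = 0.0800
z(H) = 0.5244
z(FA) = -1.4051
c = −½·[z(H) + z(FA)] = −0.5 × (0.5244 + (-1.4051)) = 0.44035
c > 0: the screener has a conservative response bias.

c = 0.44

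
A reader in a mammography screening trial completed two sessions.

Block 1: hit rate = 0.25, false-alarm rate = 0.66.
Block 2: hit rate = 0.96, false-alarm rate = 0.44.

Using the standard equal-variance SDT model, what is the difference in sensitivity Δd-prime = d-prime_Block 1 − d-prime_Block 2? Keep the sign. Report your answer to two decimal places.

Block 1: z(0.25) = -0.674, z(0.66) = 0.412, d' = -1.086
Block 2: z(0.96) = 1.751, z(0.44) = -0.151, d' = 1.902
Δd' = d'_Block 1 − d'_Block 2 = -1.086 − 1.902 = -2.988
Block 2 has the higher sensitivity.

Δd-prime = -2.99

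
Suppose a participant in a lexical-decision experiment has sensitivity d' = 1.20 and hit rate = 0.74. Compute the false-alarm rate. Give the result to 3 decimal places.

false-alarm rate = 0.289

z(hit rate) = z(0.74) = 0.6433
z(FA) = z(H) − d' = 0.6433 − 1.20 = -0.5567
false-alarm rate = Φ(-0.5567) = 0.2889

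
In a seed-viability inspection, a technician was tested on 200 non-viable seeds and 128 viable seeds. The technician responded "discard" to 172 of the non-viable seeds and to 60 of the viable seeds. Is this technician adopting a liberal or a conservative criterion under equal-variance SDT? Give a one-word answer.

z(H) = 1.080, z(FA) = -0.078
c = −½·(z(H) + z(FA)) = -0.501
c < 0 → liberal criterion (biased toward responding “yes”).

liberal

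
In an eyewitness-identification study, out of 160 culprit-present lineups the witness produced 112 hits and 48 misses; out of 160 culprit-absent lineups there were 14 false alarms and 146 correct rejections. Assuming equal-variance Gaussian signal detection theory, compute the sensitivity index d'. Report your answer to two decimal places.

H = 112/160 = 0.7000
FA = 14/160 = 0.0875
z(H) = z(0.7000) = 0.524
z(FA) = z(0.0875) = -1.356
d' = z(H) − z(FA) = 0.524 − (-1.356) = 1.880

d' = 1.88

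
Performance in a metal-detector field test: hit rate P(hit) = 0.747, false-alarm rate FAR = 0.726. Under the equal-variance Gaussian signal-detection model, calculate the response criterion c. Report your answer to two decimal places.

z(H) = z(0.747) = 0.665
z(FA) = z(0.726) = 0.601
c = −½·[z(H) + z(FA)] = −0.5 × (0.665 + 0.601) = -0.633
c < 0: the operator has a liberal response bias.

c = -0.63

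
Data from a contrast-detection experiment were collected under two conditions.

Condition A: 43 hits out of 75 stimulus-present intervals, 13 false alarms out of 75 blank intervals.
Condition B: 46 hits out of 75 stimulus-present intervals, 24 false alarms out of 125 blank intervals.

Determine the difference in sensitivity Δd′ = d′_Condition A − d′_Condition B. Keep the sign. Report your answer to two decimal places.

Δd′ = -0.03

Condition A: z(0.5733) = 0.185, z(0.1733) = -0.941, d' = 1.126
Condition B: z(0.6133) = 0.288, z(0.1920) = -0.871, d' = 1.159
Δd' = d'_Condition A − d'_Condition B = 1.126 − 1.159 = -0.033
Condition B has the higher sensitivity.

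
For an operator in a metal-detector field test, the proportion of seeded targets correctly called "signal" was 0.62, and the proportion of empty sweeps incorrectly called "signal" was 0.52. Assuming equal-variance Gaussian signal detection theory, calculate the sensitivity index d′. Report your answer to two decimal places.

z(H) = z(0.62) = 0.305
z(FA) = z(0.52) = 0.050
d' = z(H) − z(FA) = 0.305 − 0.050 = 0.255

d′ = 0.26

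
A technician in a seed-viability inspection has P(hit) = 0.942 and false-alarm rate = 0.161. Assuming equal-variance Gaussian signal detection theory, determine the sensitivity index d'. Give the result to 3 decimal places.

z(0.942) = 1.5718, z(0.161) = -0.9904
d' = z(H) − z(FA) = 1.5718 − (-0.9904) = 2.5622

d' = 2.562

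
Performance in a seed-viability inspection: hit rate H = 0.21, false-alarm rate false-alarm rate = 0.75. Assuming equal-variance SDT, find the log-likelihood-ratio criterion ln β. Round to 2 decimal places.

z(H) = z(0.21) = -0.806
z(FA) = z(0.75) = 0.674
ln β = −½·[z(H)² − z(FA)²] = −0.5 × (0.650 − 0.454) = -0.098

ln β = -0.10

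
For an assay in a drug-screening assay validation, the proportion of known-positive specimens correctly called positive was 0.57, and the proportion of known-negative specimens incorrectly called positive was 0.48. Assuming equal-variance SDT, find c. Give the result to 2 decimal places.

z(0.57) = 0.176, z(0.48) = -0.050
c = −½·[z(H) + z(FA)] = −0.5 × (0.176 + (-0.050)) = -0.063
c < 0: the assay has a liberal response bias.

c = -0.06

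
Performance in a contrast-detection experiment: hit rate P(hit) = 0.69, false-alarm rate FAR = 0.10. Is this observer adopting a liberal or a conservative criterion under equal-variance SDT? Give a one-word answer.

conservative

z(H) = 0.496, z(FA) = -1.282
c = −½·(z(H) + z(FA)) = 0.393
c > 0 → conservative criterion (biased toward responding “no”).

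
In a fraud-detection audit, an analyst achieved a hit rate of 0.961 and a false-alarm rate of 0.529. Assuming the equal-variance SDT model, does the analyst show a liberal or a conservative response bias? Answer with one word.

liberal

z(H) = 1.762, z(FA) = 0.073
c = −½·(z(H) + z(FA)) = -0.9175
c < 0 → liberal criterion (biased toward responding “yes”).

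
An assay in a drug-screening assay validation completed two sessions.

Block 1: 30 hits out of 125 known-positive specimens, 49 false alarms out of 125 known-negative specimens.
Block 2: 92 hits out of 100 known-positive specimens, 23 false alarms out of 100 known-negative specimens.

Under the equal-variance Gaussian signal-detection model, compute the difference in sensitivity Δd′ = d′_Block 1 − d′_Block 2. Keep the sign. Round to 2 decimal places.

Δd′ = -2.58

Block 1: z(0.2400) = -0.706, z(0.3920) = -0.274, d' = -0.432
Block 2: z(0.9200) = 1.405, z(0.2300) = -0.739, d' = 2.144
Δd' = d'_Block 1 − d'_Block 2 = -0.432 − 2.144 = -2.576
Block 2 has the higher sensitivity.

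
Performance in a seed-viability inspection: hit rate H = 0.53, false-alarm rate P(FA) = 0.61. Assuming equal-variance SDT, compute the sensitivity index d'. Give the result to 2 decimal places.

z(H) = z(0.53) = 0.0753
z(FA) = z(0.61) = 0.2793
d' = z(H) − z(FA) = 0.0753 − 0.2793 = -0.2040

d' = -0.20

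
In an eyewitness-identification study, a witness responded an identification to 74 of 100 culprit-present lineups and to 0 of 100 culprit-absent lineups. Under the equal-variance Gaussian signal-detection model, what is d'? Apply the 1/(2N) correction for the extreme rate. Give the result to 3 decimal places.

The false-alarm rate is 0/100 = 0, so apply the 1/(2N) correction: FA → 1/(2·100) = 0.00500.
z(H) = z(0.74000) = 0.6433
z(FA) = z(0.00500) = -2.5758
d' = 0.6433 − (-2.5758) = 3.2191

d' = 3.219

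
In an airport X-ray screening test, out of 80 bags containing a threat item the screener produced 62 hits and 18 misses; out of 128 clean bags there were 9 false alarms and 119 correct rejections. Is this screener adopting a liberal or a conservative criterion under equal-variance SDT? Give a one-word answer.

z(H) = 0.755, z(FA) = -1.473
c = −½·(z(H) + z(FA)) = 0.359
c > 0 → conservative criterion (biased toward responding “no”).

conservative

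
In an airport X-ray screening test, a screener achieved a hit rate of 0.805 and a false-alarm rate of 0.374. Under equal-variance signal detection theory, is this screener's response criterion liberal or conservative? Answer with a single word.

z(H) = 0.860, z(FA) = -0.321
c = −½·(z(H) + z(FA)) = -0.2695
c < 0 → liberal criterion (biased toward responding “yes”).

liberal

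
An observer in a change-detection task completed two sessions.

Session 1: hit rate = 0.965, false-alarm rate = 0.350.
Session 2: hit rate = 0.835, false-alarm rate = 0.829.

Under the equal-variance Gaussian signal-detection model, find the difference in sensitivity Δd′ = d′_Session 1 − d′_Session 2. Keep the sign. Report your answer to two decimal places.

Δd′ = 2.17

Session 1: z(0.965) = 1.812, z(0.350) = -0.385, d' = 2.197
Session 2: z(0.835) = 0.974, z(0.829) = 0.950, d' = 0.024
Δd' = d'_Session 1 − d'_Session 2 = 2.197 − 0.024 = 2.173
Session 1 has the higher sensitivity.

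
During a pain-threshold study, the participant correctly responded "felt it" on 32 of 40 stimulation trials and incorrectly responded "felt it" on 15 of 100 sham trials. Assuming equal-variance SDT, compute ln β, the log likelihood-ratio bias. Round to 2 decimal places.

ln β = 0.18

H = 32/40 = 0.8000
FA = 15/100 = 0.1500
z(H) = z(0.8000) = 0.842
z(FA) = z(0.1500) = -1.036
ln β = −½·[z(H)² − z(FA)²] = −0.5 × (0.709 − 1.073) = 0.182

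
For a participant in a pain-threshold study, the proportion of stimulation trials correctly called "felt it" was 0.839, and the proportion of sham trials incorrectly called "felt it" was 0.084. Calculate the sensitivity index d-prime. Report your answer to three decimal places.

d-prime = 2.369

z(H) = 0.9904
z(FA) = -1.3787
d' = z(H) − z(FA) = 0.9904 − (-1.3787) = 2.3691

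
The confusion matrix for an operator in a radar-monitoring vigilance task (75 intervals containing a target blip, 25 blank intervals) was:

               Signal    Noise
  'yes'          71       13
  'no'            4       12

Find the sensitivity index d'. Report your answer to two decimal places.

H = 71/75 = 0.9467
FA = 13/25 = 0.5200
z(H) = z(0.9467) = 1.614
z(FA) = z(0.5200) = 0.050
d' = z(H) − z(FA) = 1.614 − 0.050 = 1.564

d' = 1.56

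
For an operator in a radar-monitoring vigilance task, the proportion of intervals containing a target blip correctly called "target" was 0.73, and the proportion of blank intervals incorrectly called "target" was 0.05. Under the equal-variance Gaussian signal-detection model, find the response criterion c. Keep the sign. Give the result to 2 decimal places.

c = 0.52

z(H) = 0.6128
z(FA) = -1.6449
c = −½·[z(H) + z(FA)] = −0.5 × (0.6128 + (-1.6449)) = 0.51605
c > 0: the operator has a conservative response bias.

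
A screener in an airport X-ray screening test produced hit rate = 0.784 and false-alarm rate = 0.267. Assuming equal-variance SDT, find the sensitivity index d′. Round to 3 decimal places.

d′ = 1.408

Φ⁻¹(H) = 0.7858
Φ⁻¹(FA) = -0.6219
d' = z(H) − z(FA) = 0.7858 − (-0.6219) = 1.4077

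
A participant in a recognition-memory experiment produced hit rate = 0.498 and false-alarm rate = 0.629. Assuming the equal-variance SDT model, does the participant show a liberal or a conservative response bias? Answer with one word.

z(H) = -0.005, z(FA) = 0.329
c = −½·(z(H) + z(FA)) = -0.162
c < 0 → liberal criterion (biased toward responding “yes”).

liberal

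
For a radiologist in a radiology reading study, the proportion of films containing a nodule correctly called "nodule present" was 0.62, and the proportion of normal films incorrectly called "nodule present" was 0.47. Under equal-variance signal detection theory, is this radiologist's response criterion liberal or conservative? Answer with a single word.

z(H) = 0.305, z(FA) = -0.075
c = −½·(z(H) + z(FA)) = -0.115
c < 0 → liberal criterion (biased toward responding “yes”).

liberal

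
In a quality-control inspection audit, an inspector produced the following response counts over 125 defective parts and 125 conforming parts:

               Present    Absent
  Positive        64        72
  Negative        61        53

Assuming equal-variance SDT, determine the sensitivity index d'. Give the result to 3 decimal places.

d' = -0.162

H = 64/125 = 0.5120
FA = 72/125 = 0.5760
z(0.5120) = 0.0301, z(0.5760) = 0.1917
d' = z(H) − z(FA) = 0.0301 − 0.1917 = -0.1616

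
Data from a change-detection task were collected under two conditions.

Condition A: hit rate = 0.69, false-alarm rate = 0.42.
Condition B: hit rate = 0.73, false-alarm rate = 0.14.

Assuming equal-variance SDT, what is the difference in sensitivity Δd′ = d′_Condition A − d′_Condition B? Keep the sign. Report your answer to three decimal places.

Condition A: z(0.69) = 0.4959, z(0.42) = -0.2019, d' = 0.6978
Condition B: z(0.73) = 0.6128, z(0.14) = -1.0803, d' = 1.6931
Δd' = d'_Condition A − d'_Condition B = 0.6978 − 1.6931 = -0.9953
Condition B has the higher sensitivity.

Δd′ = -0.995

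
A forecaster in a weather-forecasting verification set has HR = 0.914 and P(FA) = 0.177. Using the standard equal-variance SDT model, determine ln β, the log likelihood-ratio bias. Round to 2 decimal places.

z(H) = z(0.914) = 1.366
z(FA) = z(0.177) = -0.927
ln β = −½·[z(H)² − z(FA)²] = −0.5 × (1.866 − 0.859) = -0.5035

ln β = -0.50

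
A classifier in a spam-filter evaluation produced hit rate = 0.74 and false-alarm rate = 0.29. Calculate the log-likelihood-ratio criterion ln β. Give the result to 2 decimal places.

z(H) = 0.643
z(FA) = -0.553
ln β = −½·[z(H)² − z(FA)²] = −0.5 × (0.413 − 0.306) = -0.0535

ln β = -0.05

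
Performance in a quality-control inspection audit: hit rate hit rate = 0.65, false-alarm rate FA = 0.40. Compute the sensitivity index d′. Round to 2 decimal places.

z(H) = z(0.65) = 0.385
z(FA) = z(0.40) = -0.253
d' = z(H) − z(FA) = 0.385 − (-0.253) = 0.638

d′ = 0.64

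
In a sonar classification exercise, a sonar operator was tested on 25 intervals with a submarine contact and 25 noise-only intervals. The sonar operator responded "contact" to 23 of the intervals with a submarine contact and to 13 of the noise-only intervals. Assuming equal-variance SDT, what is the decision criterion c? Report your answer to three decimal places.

H = 23/25 = 0.9200
FA = 13/25 = 0.5200
z(H) = z(0.9200) = 1.4051
z(FA) = z(0.5200) = 0.0502
c = −½·[z(H) + z(FA)] = −0.5 × (1.4051 + 0.0502) = -0.72765
c < 0: the sonar operator has a liberal response bias.

c = -0.728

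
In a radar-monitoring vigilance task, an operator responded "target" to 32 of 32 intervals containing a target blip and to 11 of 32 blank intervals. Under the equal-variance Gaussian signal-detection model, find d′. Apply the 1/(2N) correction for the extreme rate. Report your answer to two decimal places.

The hit rate is 32/32 = 1, so apply the 1/(2N) correction: H → 1 − 1/(2·32) = 0.98438.
z(H) = z(0.98438) = 2.154
z(FA) = z(0.34375) = -0.402
d' = 2.154 − (-0.402) = 2.556

d′ = 2.56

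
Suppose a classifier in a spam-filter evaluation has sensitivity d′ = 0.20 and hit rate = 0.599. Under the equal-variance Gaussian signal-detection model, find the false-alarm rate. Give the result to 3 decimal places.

false-alarm rate = 0.520

z(hit rate) = z(0.599) = 0.2508
z(FA) = z(H) − d' = 0.2508 − 0.20 = 0.0508
false-alarm rate = Φ(0.0508) = 0.5203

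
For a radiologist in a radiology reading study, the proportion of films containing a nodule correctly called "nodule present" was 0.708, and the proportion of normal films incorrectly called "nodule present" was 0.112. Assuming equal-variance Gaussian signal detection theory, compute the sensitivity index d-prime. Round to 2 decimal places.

d-prime = 1.76

z(H) = z(0.708) = 0.5476
z(FA) = z(0.112) = -1.2160
d' = z(H) − z(FA) = 0.5476 − (-1.2160) = 1.7636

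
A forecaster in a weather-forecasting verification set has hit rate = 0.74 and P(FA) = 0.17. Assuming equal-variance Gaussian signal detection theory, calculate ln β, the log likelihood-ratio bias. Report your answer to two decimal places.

ln β = 0.25

Φ⁻¹(H) = 0.643
Φ⁻¹(FA) = -0.954
ln β = −½·[z(H)² − z(FA)²] = −0.5 × (0.413 − 0.910) = 0.2485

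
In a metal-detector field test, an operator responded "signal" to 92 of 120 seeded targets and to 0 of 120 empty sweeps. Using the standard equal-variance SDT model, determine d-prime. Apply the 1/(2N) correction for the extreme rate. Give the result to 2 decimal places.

d-prime = 3.37

The false-alarm rate is 0/120 = 0, so apply the 1/(2N) correction: FA → 1/(2·120) = 0.00417.
z(H) = z(0.76667) = 0.728
z(FA) = z(0.00417) = -2.638
d' = 0.728 − (-2.638) = 3.366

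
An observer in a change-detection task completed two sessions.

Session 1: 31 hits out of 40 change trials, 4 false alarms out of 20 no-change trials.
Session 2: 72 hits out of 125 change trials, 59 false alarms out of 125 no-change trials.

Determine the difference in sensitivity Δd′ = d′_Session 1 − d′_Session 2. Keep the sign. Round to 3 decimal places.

Δd′ = 1.335

Session 1: z(0.7750) = 0.7554, z(0.2000) = -0.8416, d' = 1.5970
Session 2: z(0.5760) = 0.1917, z(0.4720) = -0.0702, d' = 0.2619
Δd' = d'_Session 1 − d'_Session 2 = 1.5970 − 0.2619 = 1.3351
Session 1 has the higher sensitivity.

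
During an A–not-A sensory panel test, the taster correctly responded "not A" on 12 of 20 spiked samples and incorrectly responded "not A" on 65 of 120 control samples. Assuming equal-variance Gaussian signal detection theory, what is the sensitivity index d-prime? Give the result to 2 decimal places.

H = 12/20 = 0.6000
FA = 65/120 = 0.5417
z(H) = z(0.6000) = 0.253
z(FA) = z(0.5417) = 0.105
d' = z(H) − z(FA) = 0.253 − 0.105 = 0.148

d-prime = 0.15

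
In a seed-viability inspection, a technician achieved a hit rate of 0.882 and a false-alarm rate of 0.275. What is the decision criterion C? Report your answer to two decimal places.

z(H) = z(0.882) = 1.185
z(FA) = z(0.275) = -0.598
c = −½·[z(H) + z(FA)] = −0.5 × (1.185 + (-0.598)) = -0.2935

C = -0.29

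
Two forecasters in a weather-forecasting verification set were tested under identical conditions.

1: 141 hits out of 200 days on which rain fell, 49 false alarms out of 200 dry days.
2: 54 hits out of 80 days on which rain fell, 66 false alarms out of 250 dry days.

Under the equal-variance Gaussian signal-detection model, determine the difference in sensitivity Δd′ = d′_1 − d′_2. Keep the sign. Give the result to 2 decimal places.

Δd′ = 0.14

1: z(0.7050) = 0.539, z(0.2450) = -0.690, d' = 1.229
2: z(0.6750) = 0.454, z(0.2640) = -0.631, d' = 1.085
Δd' = d'_1 − d'_2 = 1.229 − 1.085 = 0.144
1 has the higher sensitivity.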